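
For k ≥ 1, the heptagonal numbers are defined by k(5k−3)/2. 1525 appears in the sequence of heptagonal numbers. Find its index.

Set n(5n−3)/2 = 1525, giving 5n² − 3n − 3050 = 0.
The discriminant is 9 + 40·1525 = 61009, and √61009 = 247.
So n = (3 + 247) / 10 = 250/10 = 25.

25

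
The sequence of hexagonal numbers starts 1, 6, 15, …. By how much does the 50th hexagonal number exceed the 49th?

197

Consecutive hexagonal numbers differ by 4n − 3: here 4·50 − 3 = 197.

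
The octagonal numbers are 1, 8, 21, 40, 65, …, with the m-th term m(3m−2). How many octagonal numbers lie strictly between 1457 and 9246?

The n-th octagonal number is n(3n−2).
Smallest index with value > 1457: n = 23 (giving 1541).
Largest index with value < 9246: n = 55 (giving 8965).
Indices 23 through 55: 33 terms.

33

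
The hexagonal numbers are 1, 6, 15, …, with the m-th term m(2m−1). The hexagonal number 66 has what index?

Set n(2n−1) = 66, giving 2n² − n − 66 = 0.
So n = (1 + 23) / 4 = 24/4 = 6.

6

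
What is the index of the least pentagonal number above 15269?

Solve n(3n−1)/2 > 15269 for integer n.
The largest n with value ≤ 15269 is 101 (since 15251 ≤ 15269 < 15555), so the first above is n = 102, value 15555.

102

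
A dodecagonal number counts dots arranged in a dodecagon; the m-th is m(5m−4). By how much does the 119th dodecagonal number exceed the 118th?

Consecutive dodecagonal numbers differ by 10n − 9: here 10·119 − 9 = 1181.

1181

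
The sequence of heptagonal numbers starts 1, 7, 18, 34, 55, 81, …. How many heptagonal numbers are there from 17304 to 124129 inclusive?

140

The n-th heptagonal number is n(5n−3)/2.
Smallest index with value ≥ 17304: n = 84 (giving 17514).
Largest index with value ≤ 124129: n = 223 (giving 123988).
Indices 84 through 223: 140 terms.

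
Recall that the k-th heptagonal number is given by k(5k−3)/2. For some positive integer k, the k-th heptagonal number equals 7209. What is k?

54

Set n(5n−3)/2 = 7209, giving 5n² − 3n − 14418 = 0.
The discriminant is 9 + 40·7209 = 288369, and √288369 = 537.
So n = (3 + 537) / 10 = 540/10 = 54.
Check: 54·(5·54 − 3)/2 = 7209. ✓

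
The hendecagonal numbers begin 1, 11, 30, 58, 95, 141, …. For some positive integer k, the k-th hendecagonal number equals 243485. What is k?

Set n(9n−7)/2 = 243485, giving 9n² − 7n − 486970 = 0.
The discriminant is 49 + 72·243485 = 17530969, and √17530969 = 4187.
So n = (7 + 4187) / 18 = 4194/18 = 233.
Check: 233·(9·233 − 7)/2 = 243485. ✓

233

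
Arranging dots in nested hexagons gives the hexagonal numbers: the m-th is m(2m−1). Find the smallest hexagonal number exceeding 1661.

1770

Solve n(2n−1) > 1661 for integer n.
The largest n with value ≤ 1661 is 29 (since 1653 ≤ 1661 < 1770), so the first above is n = 30, value 1770.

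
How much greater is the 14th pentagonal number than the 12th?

14·(3·14 − 1)/2 = 287 and 12·(3·12 − 1)/2 = 210.
Difference: 287 − 210 = 77.

77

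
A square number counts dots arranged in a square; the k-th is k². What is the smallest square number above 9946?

Solve n² > 9946 for integer n.
The largest n with value ≤ 9946 is 99 (since 9801 ≤ 9946 < 10000), so the first above is n = 100, value 10000.

10000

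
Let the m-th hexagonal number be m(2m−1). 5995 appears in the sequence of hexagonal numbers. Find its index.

Set n(2n−1) = 5995, giving 2n² − n − 5995 = 0.
The discriminant is 1 + 8·5995 = 47961, and √47961 = 219.
So n = (1 + 219) / 4 = 220/4 = 55.

55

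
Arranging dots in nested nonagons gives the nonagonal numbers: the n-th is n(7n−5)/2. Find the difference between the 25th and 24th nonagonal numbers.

Consecutive nonagonal numbers differ by 7n − 6: here 7·25 − 6 = 169.

169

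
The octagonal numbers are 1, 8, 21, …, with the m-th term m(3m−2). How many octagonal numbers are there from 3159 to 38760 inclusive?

82

The n-th octagonal number is n(3n−2).
Smallest index with value ≥ 3159: n = 33 (giving 3201).
Largest index with value ≤ 38760: n = 114 (giving 38760).
Indices 33 through 114: 82 terms.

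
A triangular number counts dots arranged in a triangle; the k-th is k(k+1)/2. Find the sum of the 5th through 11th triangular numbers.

Σ i(i+1)/2 = (Σi² + Σi) / 2 over i = 5..11.
Σi = 66 − 10 = 56 and Σi² = 506 − 30 = 476.
(1·476 + 1·56) / 2 = 532/2 = 266.

266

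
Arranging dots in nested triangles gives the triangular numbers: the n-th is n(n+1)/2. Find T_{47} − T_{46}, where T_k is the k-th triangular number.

47

Consecutive triangular numbers differ by n: T_{47} − T_{46} = 47.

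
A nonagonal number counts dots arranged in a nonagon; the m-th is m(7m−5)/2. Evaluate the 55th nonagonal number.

The 55th nonagonal number is n(7n−5)/2 with n = 55.
55·(7·55 − 5)/2 = 55·380/2 = 55·190 = 10450.

10450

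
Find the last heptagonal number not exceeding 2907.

2839

Solve n(5n−3)/2 ≤ 2907 for integer n.
n = 34 gives 2839 ≤ 2907, while n = 35 gives 3010 > 2907; so the answer is 2839.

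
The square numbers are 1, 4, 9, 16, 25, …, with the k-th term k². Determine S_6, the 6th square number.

The 6th square number is n² with n = 6.
6² = 36.

36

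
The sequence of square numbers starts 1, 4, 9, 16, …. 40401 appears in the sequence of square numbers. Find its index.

201

We need n² = 40401, so n = √40401 = 201.
Check: 201² = 40401. ✓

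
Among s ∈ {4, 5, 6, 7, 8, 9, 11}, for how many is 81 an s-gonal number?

s = 4: P(4, 9) = 81. ✓
s = 5: P(5, 7) = 70 and P(5, 8) = 92; 81 is not s-gonal.
s = 6: P(6, 6) = 66 and P(6, 7) = 91; 81 is not s-gonal.
s = 7: P(7, 6) = 81. ✓
s = 8: P(8, 5) = 65 and P(8, 6) = 96; 81 is not s-gonal.
s = 9: P(9, 5) = 75 and P(9, 6) = 111; 81 is not s-gonal.
s = 11: P(11, 4) = 58 and P(11, 5) = 95; 81 is not s-gonal.
Hits: s ∈ {4, 7} → 2.

2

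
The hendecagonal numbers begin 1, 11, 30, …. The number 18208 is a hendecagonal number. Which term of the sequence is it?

Set n(9n−7)/2 = 18208, giving 9n² − 7n − 36416 = 0.
The discriminant is 49 + 72·18208 = 1311025, and √1311025 = 1145.
So n = (7 + 1145) / 18 = 1152/18 = 64.

64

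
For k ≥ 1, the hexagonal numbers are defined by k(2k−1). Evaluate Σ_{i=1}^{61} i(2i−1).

153171

Σ i(2i−1) = 2Σi² − Σi over i = 1..61.
Σi = 1891 and Σi² = 77531.
2·77531 − 1·1891 = 153171.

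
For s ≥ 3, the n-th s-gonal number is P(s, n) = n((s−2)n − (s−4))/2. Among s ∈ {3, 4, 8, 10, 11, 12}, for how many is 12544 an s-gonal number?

1

s = 3: P(3, 157) = 12403 and P(3, 158) = 12561; 12544 is not s-gonal.
s = 4: P(4, 112) = 12544. ✓
s = 8: P(8, 64) = 12160 and P(8, 65) = 12545; 12544 is not s-gonal.
s = 10: P(10, 56) = 12376 and P(10, 57) = 12825; 12544 is not s-gonal.
s = 11: P(11, 53) = 12455 and P(11, 54) = 12933; 12544 is not s-gonal.
s = 12: P(12, 50) = 12300 and P(12, 51) = 12801; 12544 is not s-gonal.
Hits: s ∈ {4} → 1.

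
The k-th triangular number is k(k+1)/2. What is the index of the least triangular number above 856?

Solve n(n+1)/2 > 856 for integer n.
The largest n with value ≤ 856 is 40 (since 820 ≤ 856 < 861), so the first above is n = 41, value 861.

41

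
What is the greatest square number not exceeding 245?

225

Solve n² ≤ 245 for integer n.
n = 15 gives 225 ≤ 245, while n = 16 gives 256 > 245; so the answer is 225.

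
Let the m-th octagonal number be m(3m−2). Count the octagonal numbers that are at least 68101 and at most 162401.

The n-th octagonal number is n(3n−2).
Smallest index with value ≥ 68101: n = 151 (giving 68101).
Largest index with value ≤ 162401: n = 233 (giving 162401).
Indices 151 through 233: 83 terms.

83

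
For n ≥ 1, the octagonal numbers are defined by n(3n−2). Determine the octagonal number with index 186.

186·(3·186 − 2) = 186·556 = 103416.

103416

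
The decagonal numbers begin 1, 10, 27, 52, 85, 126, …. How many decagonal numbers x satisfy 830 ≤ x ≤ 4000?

The n-th decagonal number is n(4n−3).
Smallest index with value ≥ 830: n = 15 (giving 855).
Largest index with value ≤ 4000: n = 32 (giving 4000).
Indices 15 through 32: 18 terms.

18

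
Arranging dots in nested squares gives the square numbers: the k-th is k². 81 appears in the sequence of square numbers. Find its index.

9

We need n² = 81, so n = √81 = 9.
Check: 9² = 81. ✓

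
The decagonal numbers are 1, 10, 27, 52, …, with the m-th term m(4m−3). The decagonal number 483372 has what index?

348

Set n(4n−3) = 483372, giving 4n² − 3n − 483372 = 0.
The discriminant is 9 + 16·483372 = 7733961, and √7733961 = 2781.
So n = (3 + 2781) / 8 = 2784/8 = 348.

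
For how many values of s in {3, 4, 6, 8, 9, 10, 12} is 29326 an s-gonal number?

1

s = 3: P(3, 241) = 29161 and P(3, 242) = 29403; 29326 is not s-gonal.
s = 4: P(4, 171) = 29241 and P(4, 172) = 29584; 29326 is not s-gonal.
s = 6: P(6, 121) = 29161 and P(6, 122) = 29646; 29326 is not s-gonal.
s = 8: P(8, 99) = 29205 and P(8, 100) = 29800; 29326 is not s-gonal.
s = 9: P(9, 91) = 28756 and P(9, 92) = 29394; 29326 is not s-gonal.
s = 10: P(10, 86) = 29326. ✓
s = 12: P(12, 76) = 28576 and P(12, 77) = 29337; 29326 is not s-gonal.
Hits: s ∈ {10} → 1.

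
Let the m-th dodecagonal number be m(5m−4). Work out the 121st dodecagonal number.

The 121st dodecagonal number is n(5n−4) with n = 121.
121·(5·121 − 4) = 121·601 = 72721.

72721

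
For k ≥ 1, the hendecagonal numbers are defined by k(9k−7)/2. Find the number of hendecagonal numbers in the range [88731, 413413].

The n-th hendecagonal number is n(9n−7)/2.
Smallest index with value ≥ 88731: n = 141 (giving 88971).
Largest index with value ≤ 413413: n = 303 (giving 412080).
Indices 141 through 303: 163 terms.

163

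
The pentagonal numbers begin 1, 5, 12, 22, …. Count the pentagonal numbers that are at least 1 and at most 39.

The n-th pentagonal number is n(3n−1)/2.
Smallest index with value ≥ 1: n = 1 (giving 1).
Largest index with value ≤ 39: n = 5 (giving 35).
Indices 1 through 5: 5 terms.

5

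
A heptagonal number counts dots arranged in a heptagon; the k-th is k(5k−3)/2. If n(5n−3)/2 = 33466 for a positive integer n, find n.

Set n(5n−3)/2 = 33466, giving 5n² − 3n − 66932 = 0.
The discriminant is 9 + 40·33466 = 1338649, and √1338649 = 1157.
So n = (3 + 1157) / 10 = 1160/10 = 116.

116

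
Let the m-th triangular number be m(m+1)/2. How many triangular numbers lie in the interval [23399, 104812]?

242

The n-th triangular number is n(n+1)/2.
Smallest index with value ≥ 23399: n = 216 (giving 23436).
Largest index with value ≤ 104812: n = 457 (giving 104653).
Indices 216 through 457: 242 terms.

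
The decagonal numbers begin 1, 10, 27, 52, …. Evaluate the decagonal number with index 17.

1105

17·(4·17 − 3) = 17·65 = 1105.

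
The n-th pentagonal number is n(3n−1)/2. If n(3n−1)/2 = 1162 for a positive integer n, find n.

Set n(3n−1)/2 = 1162, giving 3n² − n − 2324 = 0.
The discriminant is 1 + 24·1162 = 27889, and √27889 = 167.
So n = (1 + 167) / 6 = 168/6 = 28.

28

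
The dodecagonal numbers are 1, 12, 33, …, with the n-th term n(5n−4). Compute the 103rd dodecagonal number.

52633

The 103rd dodecagonal number is n(5n−4) with n = 103.
103·(5·103 − 4) = 103·511 = 52633.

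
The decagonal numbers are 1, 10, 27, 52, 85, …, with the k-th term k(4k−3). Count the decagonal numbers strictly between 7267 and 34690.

50

The n-th decagonal number is n(4n−3).
Smallest index with value > 7267: n = 44 (giving 7612).
Largest index with value < 34690: n = 93 (giving 34317).
Indices 44 through 93: 50 terms.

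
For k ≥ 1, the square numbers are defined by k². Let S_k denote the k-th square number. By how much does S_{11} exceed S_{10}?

21

n² − (n−1)² = 2n − 1, so 11² − 10² = 2·11 − 1 = 21.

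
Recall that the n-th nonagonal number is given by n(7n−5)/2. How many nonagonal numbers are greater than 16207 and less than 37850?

36

The n-th nonagonal number is n(7n−5)/2.
Smallest index with value > 16207: n = 69 (giving 16491).
Largest index with value < 37850: n = 104 (giving 37596).
Indices 69 through 104: 36 terms.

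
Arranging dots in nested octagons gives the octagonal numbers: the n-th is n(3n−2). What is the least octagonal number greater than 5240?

Solve n(3n−2) > 5240 for integer n.
The largest n with value ≤ 5240 is 42 (since 5208 ≤ 5240 < 5461), so the first above is n = 43, value 5461.

5461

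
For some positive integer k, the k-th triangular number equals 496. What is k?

31

Set n(n+1)/2 = 496, giving n² + n − 992 = 0.
The discriminant is 1 + 8·496 = 3969, and √3969 = 63.
So n = (-1 + 63) / 2 = 62/2 = 31.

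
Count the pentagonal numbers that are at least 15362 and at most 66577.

The n-th pentagonal number is n(3n−1)/2.
Smallest index with value ≥ 15362: n = 102 (giving 15555).
Largest index with value ≤ 66577: n = 210 (giving 66045).
Indices 102 through 210: 109 terms.

109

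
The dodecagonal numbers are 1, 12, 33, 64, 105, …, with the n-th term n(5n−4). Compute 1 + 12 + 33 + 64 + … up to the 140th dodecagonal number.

4582970

Σ i(5i−4) = 5Σi² − 4Σi over i = 1..140.
Σi = 9870 and Σi² = 924490.
5·924490 − 4·9870 = 4582970.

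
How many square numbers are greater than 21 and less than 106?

6

The n-th square number is n².
Smallest index with value > 21: n = 5 (giving 25).
Largest index with value < 106: n = 10 (giving 100).
Indices 5 through 10: 6 terms.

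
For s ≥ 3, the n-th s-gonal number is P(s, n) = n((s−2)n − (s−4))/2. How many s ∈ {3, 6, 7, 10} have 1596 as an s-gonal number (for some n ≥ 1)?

s = 3: P(3, 56) = 1596. ✓
s = 6: P(6, 28) = 1540 and P(6, 29) = 1653; 1596 is not s-gonal.
s = 7: P(7, 25) = 1525 and P(7, 26) = 1651; 1596 is not s-gonal.
s = 10: P(10, 20) = 1540 and P(10, 21) = 1701; 1596 is not s-gonal.
Hits: s ∈ {3} → 1.

1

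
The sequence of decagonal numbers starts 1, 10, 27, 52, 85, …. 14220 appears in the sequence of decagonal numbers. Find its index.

60

Set n(4n−3) = 14220, giving 4n² − 3n − 14220 = 0.
So n = (3 + 477) / 8 = 480/8 = 60.
Check: 60·(4·60 − 3) = 14220. ✓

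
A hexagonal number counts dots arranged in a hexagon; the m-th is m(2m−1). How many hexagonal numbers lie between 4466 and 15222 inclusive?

The n-th hexagonal number is n(2n−1).
Smallest index with value ≥ 4466: n = 48 (giving 4560).
Largest index with value ≤ 15222: n = 87 (giving 15051).
Indices 48 through 87: 40 terms.

40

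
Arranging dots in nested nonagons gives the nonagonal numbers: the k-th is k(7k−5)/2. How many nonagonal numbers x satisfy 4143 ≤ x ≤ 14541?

30

The n-th nonagonal number is n(7n−5)/2.
Smallest index with value ≥ 4143: n = 35 (giving 4200).
Largest index with value ≤ 14541: n = 64 (giving 14176).
Indices 35 through 64: 30 terms.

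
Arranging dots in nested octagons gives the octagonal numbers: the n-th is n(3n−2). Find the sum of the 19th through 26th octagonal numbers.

Σ i(3i−2) = 3Σi² − 2Σi over i = 19..26.
Σi = 351 − 171 = 180 and Σi² = 6201 − 2109 = 4092.
3·4092 − 2·180 = 11916.

11916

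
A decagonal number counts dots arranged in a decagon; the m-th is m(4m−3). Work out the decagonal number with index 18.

1242

The 18th decagonal number is n(4n−3) with n = 18.
18·(4·18 − 3) = 18·69 = 1242.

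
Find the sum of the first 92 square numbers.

Σ_{i=1}^{92} i² = 92·93·185/6 = 263810.

263810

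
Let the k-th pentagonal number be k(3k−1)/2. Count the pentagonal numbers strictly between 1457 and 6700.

The n-th pentagonal number is n(3n−1)/2.
Smallest index with value > 1457: n = 32 (giving 1520).
Largest index with value < 6700: n = 66 (giving 6501).
Indices 32 through 66: 35 terms.

35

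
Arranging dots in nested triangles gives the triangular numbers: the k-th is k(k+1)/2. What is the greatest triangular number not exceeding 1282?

1275

Solve n(n+1)/2 ≤ 1282 for integer n.
n = 50 gives 1275 ≤ 1282, while n = 51 gives 1326 > 1282; so the answer is 1275.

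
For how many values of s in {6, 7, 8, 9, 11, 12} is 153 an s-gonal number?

s = 6: P(6, 9) = 153. ✓
s = 7: P(7, 8) = 148 and P(7, 9) = 189; 153 is not s-gonal.
s = 8: P(8, 7) = 133 and P(8, 8) = 176; 153 is not s-gonal.
s = 9: P(9, 6) = 111 and P(9, 7) = 154; 153 is not s-gonal.
s = 11: P(11, 6) = 141 and P(11, 7) = 196; 153 is not s-gonal.
s = 12: P(12, 5) = 105 and P(12, 6) = 156; 153 is not s-gonal.
Hits: s ∈ {6} → 1.

1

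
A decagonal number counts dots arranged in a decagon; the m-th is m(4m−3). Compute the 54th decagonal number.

54·(4·54 − 3) = 54·213 = 11502.

11502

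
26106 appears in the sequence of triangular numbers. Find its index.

Set n(n+1)/2 = 26106, giving n² + n − 52212 = 0.
The discriminant is 1 + 8·26106 = 208849, and √208849 = 457.
So n = (-1 + 457) / 2 = 456/2 = 228.

228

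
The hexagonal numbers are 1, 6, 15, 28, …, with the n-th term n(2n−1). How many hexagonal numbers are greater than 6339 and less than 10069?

15

The n-th hexagonal number is n(2n−1).
Smallest index with value > 6339: n = 57 (giving 6441).
Largest index with value < 10069: n = 71 (giving 10011).
Indices 57 through 71: 15 terms.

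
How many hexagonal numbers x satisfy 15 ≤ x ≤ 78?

4

The n-th hexagonal number is n(2n−1).
Smallest index with value ≥ 15: n = 3 (giving 15).
Largest index with value ≤ 78: n = 6 (giving 66).
Indices 3 through 6: 4 terms.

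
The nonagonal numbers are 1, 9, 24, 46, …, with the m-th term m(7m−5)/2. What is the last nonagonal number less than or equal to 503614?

Solve n(7n−5)/2 ≤ 503614 for integer n.
n = 379 gives 501796 ≤ 503614, while n = 380 gives 504450 > 503614; so the answer is 501796.

501796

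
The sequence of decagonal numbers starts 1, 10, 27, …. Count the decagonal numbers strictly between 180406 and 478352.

The n-th decagonal number is n(4n−3).
Smallest index with value > 180406: n = 213 (giving 180837).
Largest index with value < 478352: n = 346 (giving 477826).
Indices 213 through 346: 134 terms.

134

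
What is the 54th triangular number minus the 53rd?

Consecutive triangular numbers differ by n: T_{54} − T_{53} = 54.

54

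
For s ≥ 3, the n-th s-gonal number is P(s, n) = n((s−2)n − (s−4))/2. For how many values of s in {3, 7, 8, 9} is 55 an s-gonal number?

2

s = 3: P(3, 10) = 55. ✓
s = 7: P(7, 5) = 55. ✓
s = 8: P(8, 4) = 40 and P(8, 5) = 65; 55 is not s-gonal.
s = 9: P(9, 4) = 46 and P(9, 5) = 75; 55 is not s-gonal.
Hits: s ∈ {3, 7} → 2.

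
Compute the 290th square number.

84100

The 290th square number is n² with n = 290.
290² = 84100.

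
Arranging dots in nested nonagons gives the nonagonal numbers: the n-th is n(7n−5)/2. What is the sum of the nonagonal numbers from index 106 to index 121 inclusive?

718056

Σ i(7i−5)/2 = (7Σi² − 5Σi) / 2 over i = 106..121.
Σi = 7381 − 5565 = 1816 and Σi² = 597861 − 391405 = 206456.
(7·206456 − 5·1816) / 2 = 1436112/2 = 718056.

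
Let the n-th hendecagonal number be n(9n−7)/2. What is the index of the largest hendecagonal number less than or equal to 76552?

Solve n(9n−7)/2 ≤ 76552 for integer n.
n = 130 gives 75595 ≤ 76552, while n = 131 gives 76766 > 76552; so the answer is index 130.

130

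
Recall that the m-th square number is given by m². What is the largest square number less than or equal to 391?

361

Solve n² ≤ 391 for integer n.
n = 19 gives 361 ≤ 391, while n = 20 gives 400 > 391; so the answer is 361.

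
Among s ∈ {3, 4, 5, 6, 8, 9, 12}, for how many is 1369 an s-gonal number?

1

s = 3: P(3, 51) = 1326 and P(3, 52) = 1378; 1369 is not s-gonal.
s = 4: P(4, 37) = 1369. ✓
s = 5: P(5, 30) = 1335 and P(5, 31) = 1426; 1369 is not s-gonal.
s = 6: P(6, 26) = 1326 and P(6, 27) = 1431; 1369 is not s-gonal.
s = 8: P(8, 21) = 1281 and P(8, 22) = 1408; 1369 is not s-gonal.
s = 9: P(9, 20) = 1350 and P(9, 21) = 1491; 1369 is not s-gonal.
s = 12: P(12, 16) = 1216 and P(12, 17) = 1377; 1369 is not s-gonal.
Hits: s ∈ {4} → 1.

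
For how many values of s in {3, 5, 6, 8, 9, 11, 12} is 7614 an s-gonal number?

1

s = 3: P(3, 122) = 7503 and P(3, 123) = 7626; 7614 is not s-gonal.
s = 5: P(5, 71) = 7526 and P(5, 72) = 7740; 7614 is not s-gonal.
s = 6: P(6, 61) = 7381 and P(6, 62) = 7626; 7614 is not s-gonal.
s = 8: P(8, 50) = 7400 and P(8, 51) = 7701; 7614 is not s-gonal.
s = 9: P(9, 47) = 7614. ✓
s = 11: P(11, 41) = 7421 and P(11, 42) = 7791; 7614 is not s-gonal.
s = 12: P(12, 39) = 7449 and P(12, 40) = 7840; 7614 is not s-gonal.
Hits: s ∈ {9} → 1.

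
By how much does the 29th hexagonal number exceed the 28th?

Consecutive hexagonal numbers differ by 4n − 3: here 4·29 − 3 = 113.

113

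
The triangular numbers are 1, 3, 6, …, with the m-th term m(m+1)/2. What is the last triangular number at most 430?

Solve n(n+1)/2 ≤ 430 for integer n.
n = 28 gives 406 ≤ 430, while n = 29 gives 435 > 430; so the answer is 406.

406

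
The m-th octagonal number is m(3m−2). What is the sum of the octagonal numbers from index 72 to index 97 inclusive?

Σ i(3i−2) = 3Σi² − 2Σi over i = 72..97.
Σi = 4753 − 2556 = 2197 and Σi² = 308945 − 121836 = 187109.
3·187109 − 2·2197 = 556933.

556933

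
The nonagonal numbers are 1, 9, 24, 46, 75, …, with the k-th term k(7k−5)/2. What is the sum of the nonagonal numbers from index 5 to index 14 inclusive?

3210

Σ i(7i−5)/2 = (7Σi² − 5Σi) / 2 over i = 5..14.
Σi = 105 − 10 = 95 and Σi² = 1015 − 30 = 985.
(7·985 − 5·95) / 2 = 6420/2 = 3210.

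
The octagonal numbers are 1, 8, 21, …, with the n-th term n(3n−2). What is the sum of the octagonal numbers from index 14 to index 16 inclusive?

Σ i(3i−2) = 3Σi² − 2Σi over i = 14..16.
Σi = 136 − 91 = 45 and Σi² = 1496 − 819 = 677.
3·677 − 2·45 = 1941.

1941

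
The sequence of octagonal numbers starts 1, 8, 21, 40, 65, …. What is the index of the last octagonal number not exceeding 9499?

Solve n(3n−2) ≤ 9499 for integer n.
n = 56 gives 9296 ≤ 9499, while n = 57 gives 9633 > 9499; so the answer is index 56.

56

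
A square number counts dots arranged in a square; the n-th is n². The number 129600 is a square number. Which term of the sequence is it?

360

We need n² = 129600, so n = √129600 = 360.
Check: 360² = 129600. ✓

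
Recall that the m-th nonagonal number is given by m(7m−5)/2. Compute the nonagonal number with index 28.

2674

The 28th nonagonal number is n(7n−5)/2 with n = 28.
28·(7·28 − 5)/2 = 28·191/2 = 2674.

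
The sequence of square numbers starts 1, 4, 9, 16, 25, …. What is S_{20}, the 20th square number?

The 20th square number is n² with n = 20.
20² = 400.

400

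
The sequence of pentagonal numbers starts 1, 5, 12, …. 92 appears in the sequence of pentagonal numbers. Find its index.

Set n(3n−1)/2 = 92, giving 3n² − n − 184 = 0.
The discriminant is 1 + 24·92 = 2209, and √2209 = 47.
So n = (1 + 47) / 6 = 48/6 = 8.

8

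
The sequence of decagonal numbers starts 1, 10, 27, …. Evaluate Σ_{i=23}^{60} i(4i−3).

Σ i(4i−3) = 4Σi² − 3Σi over i = 23..60.
Σi = 1830 − 253 = 1577 and Σi² = 73810 − 3795 = 70015.
4·70015 − 3·1577 = 275329.

275329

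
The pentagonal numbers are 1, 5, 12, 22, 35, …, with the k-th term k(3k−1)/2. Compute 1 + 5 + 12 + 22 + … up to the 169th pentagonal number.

Σ i(3i−1)/2 = (3Σi² − Σi) / 2 over i = 1..169.
Σi = 14365 and Σi² = 1623245.
(3·1623245 − 1·14365) / 2 = 4855370/2 = 2427685.

2427685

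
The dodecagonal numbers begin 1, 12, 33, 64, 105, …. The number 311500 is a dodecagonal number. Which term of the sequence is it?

250

Set n(5n−4) = 311500, giving 5n² − 4n − 311500 = 0.
The discriminant is 16 + 20·311500 = 6230016, and √6230016 = 2496.
So n = (4 + 2496) / 10 = 2500/10 = 250.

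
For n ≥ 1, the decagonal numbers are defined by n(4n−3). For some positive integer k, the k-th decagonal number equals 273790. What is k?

Set n(4n−3) = 273790, giving 4n² − 3n − 273790 = 0.
The discriminant is 9 + 16·273790 = 4380649, and √4380649 = 2093.
So n = (3 + 2093) / 8 = 2096/8 = 262.

262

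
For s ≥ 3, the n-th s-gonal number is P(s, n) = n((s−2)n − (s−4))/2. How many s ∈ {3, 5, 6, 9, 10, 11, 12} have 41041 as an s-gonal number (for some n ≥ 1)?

2

s = 3: P(3, 286) = 41041. ✓
s = 5: P(5, 165) = 40755 and P(5, 166) = 41251; 41041 is not s-gonal.
s = 6: P(6, 143) = 40755 and P(6, 144) = 41328; 41041 is not s-gonal.
s = 9: P(9, 108) = 40554 and P(9, 109) = 41311; 41041 is not s-gonal.
s = 10: P(10, 101) = 40501 and P(10, 102) = 41310; 41041 is not s-gonal.
s = 11: P(11, 95) = 40280 and P(11, 96) = 41136; 41041 is not s-gonal.
s = 12: P(12, 91) = 41041. ✓
Hits: s ∈ {3, 12} → 2.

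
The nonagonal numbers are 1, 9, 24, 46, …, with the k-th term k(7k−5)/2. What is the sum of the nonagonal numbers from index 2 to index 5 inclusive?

Σ i(7i−5)/2 = (7Σi² − 5Σi) / 2 over i = 2..5.
Σi = 15 − 1 = 14 and Σi² = 55 − 1 = 54.
(7·54 − 5·14) / 2 = 308/2 = 154.

154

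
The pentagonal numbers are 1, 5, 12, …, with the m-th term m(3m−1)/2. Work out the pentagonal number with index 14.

The 14th pentagonal number is n(3n−1)/2 with n = 14.
14·(3·14 − 1)/2 = 14·41/2 = 287.

287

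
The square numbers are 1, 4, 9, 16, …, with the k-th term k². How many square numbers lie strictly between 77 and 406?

The n-th square number is n².
Smallest index with value > 77: n = 9 (giving 81).
Largest index with value < 406: n = 20 (giving 400).
Indices 9 through 20: 12 terms.

12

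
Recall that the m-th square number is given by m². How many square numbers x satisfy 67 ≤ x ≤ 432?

12

The n-th square number is n².
Smallest index with value ≥ 67: n = 9 (giving 81).
Largest index with value ≤ 432: n = 20 (giving 400).
Indices 9 through 20: 12 terms.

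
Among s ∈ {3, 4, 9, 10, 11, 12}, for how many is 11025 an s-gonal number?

1

s = 3: P(3, 147) = 10878 and P(3, 148) = 11026; 11025 is not s-gonal.
s = 4: P(4, 105) = 11025. ✓
s = 9: P(9, 56) = 10836 and P(9, 57) = 11229; 11025 is not s-gonal.
s = 10: P(10, 52) = 10660 and P(10, 53) = 11077; 11025 is not s-gonal.
s = 11: P(11, 49) = 10633 and P(11, 50) = 11075; 11025 is not s-gonal.
s = 12: P(12, 47) = 10857 and P(12, 48) = 11328; 11025 is not s-gonal.
Hits: s ∈ {4} → 1.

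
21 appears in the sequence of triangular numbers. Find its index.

Set n(n+1)/2 = 21, giving n² + n − 42 = 0.
So n = (-1 + 13) / 2 = 12/2 = 6.
Check: 6·7/2 = 21. ✓

6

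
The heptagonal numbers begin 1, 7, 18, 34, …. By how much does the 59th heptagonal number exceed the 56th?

858

59·(5·59 − 3)/2 = 8614 and 56·(5·56 − 3)/2 = 7756.
Difference: 8614 − 7756 = 858.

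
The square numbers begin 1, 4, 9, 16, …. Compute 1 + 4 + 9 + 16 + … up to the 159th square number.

Σ_{i=1}^{159} i² = 159·160·319/6 = 1352560.

1352560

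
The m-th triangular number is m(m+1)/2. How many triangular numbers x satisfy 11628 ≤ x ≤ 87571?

The n-th triangular number is n(n+1)/2.
Smallest index with value ≥ 11628: n = 152 (giving 11628).
Largest index with value ≤ 87571: n = 418 (giving 87571).
Indices 152 through 418: 267 terms.

267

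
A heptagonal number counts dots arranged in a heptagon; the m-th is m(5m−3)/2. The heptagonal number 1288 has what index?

23

Set n(5n−3)/2 = 1288, giving 5n² − 3n − 2576 = 0.
So n = (3 + 227) / 10 = 230/10 = 23.
Check: 23·(5·23 − 3)/2 = 1288. ✓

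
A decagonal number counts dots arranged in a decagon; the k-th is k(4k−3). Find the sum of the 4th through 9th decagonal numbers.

967

Σ i(4i−3) = 4Σi² − 3Σi over i = 4..9.
Σi = 45 − 6 = 39 and Σi² = 285 − 14 = 271.
4·271 − 3·39 = 967.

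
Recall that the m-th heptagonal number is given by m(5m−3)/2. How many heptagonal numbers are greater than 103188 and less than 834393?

The n-th heptagonal number is n(5n−3)/2.
Smallest index with value > 103188: n = 204 (giving 103734).
Largest index with value < 834393: n = 578 (giving 834343).
Indices 204 through 578: 375 terms.

375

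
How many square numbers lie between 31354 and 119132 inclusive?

The n-th square number is n².
Smallest index with value ≥ 31354: n = 178 (giving 31684).
Largest index with value ≤ 119132: n = 345 (giving 119025).
Indices 178 through 345: 168 terms.

168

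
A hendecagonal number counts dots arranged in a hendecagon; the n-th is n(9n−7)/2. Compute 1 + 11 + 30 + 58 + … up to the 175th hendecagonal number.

8054200

Σ i(9i−7)/2 = (9Σi² − 7Σi) / 2 over i = 1..175.
Σi = 15400 and Σi² = 1801800.
(9·1801800 − 7·15400) / 2 = 16108400/2 = 8054200.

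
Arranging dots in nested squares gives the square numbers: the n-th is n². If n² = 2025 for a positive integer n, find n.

We need n² = 2025, so n = √2025 = 45.
Check: 45² = 2025. ✓

45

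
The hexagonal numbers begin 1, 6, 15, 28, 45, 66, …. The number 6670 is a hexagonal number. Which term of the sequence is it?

58

Set n(2n−1) = 6670, giving 2n² − n − 6670 = 0.
So n = (1 + 231) / 4 = 232/4 = 58.
Check: 58·(2·58 − 1) = 6670. ✓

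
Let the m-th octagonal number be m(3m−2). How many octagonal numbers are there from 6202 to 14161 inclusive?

24

The n-th octagonal number is n(3n−2).
Smallest index with value ≥ 6202: n = 46 (giving 6256).
Largest index with value ≤ 14161: n = 69 (giving 14145).
Indices 46 through 69: 24 terms.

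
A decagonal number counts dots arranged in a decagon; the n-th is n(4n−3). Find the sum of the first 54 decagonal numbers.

Σ i(4i−3) = 4Σi² − 3Σi over i = 1..54.
Σi = 1485 and Σi² = 53955.
4·53955 − 3·1485 = 211365.

211365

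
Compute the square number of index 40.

1600

The 40th square number is n² with n = 40.
40² = 1600.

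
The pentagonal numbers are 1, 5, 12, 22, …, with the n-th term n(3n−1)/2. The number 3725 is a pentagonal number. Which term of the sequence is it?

Set n(3n−1)/2 = 3725, giving 3n² − n − 7450 = 0.
So n = (1 + 299) / 6 = 300/6 = 50.
Check: 50·(3·50 − 1)/2 = 3725. ✓

50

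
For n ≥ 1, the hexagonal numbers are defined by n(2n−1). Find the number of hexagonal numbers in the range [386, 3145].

The n-th hexagonal number is n(2n−1).
Smallest index with value ≥ 386: n = 15 (giving 435).
Largest index with value ≤ 3145: n = 39 (giving 3003).
Indices 15 through 39: 25 terms.

25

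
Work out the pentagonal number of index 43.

2752

43·(3·43 − 1)/2 = 43·128/2 = 43·64 = 2752.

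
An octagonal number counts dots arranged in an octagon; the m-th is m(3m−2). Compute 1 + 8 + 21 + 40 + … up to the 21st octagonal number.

Σ i(3i−2) = 3Σi² − 2Σi over i = 1..21.
Σi = 231 and Σi² = 3311.
3·3311 − 2·231 = 9471.

9471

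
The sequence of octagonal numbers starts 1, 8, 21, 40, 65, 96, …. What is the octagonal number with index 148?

65416

The 148th octagonal number is n(3n−2) with n = 148.
148·(3·148 − 2) = 148·442 = 65416.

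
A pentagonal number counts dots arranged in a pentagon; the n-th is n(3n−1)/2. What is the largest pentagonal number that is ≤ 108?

92

Solve n(3n−1)/2 ≤ 108 for integer n.
n = 8 gives 92 ≤ 108, while n = 9 gives 117 > 108; so the answer is 92.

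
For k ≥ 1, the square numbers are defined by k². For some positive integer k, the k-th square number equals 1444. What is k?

38

We need n² = 1444, so n = √1444 = 38.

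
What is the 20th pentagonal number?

590

The 20th pentagonal number is n(3n−1)/2 with n = 20.
20·(3·20 − 1)/2 = 20·59/2 = 590.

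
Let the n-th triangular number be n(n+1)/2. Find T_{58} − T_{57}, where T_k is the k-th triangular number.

Consecutive triangular numbers differ by n: T_{58} − T_{57} = 58.

58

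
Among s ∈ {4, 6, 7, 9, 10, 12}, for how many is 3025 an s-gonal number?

2

s = 4: P(4, 55) = 3025. ✓
s = 6: P(6, 39) = 3003 and P(6, 40) = 3160; 3025 is not s-gonal.
s = 7: P(7, 35) = 3010 and P(7, 36) = 3186; 3025 is not s-gonal.
s = 9: P(9, 29) = 2871 and P(9, 30) = 3075; 3025 is not s-gonal.
s = 10: P(10, 27) = 2835 and P(10, 28) = 3052; 3025 is not s-gonal.
s = 12: P(12, 25) = 3025. ✓
Hits: s ∈ {4, 12} → 2.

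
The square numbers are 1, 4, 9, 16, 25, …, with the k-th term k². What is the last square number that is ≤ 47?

36

Solve n² ≤ 47 for integer n.
n = 6 gives 36 ≤ 47, while n = 7 gives 49 > 47; so the answer is 36.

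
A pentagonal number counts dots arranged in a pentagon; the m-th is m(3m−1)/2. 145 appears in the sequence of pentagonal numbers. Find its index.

10

Set n(3n−1)/2 = 145, giving 3n² − n − 290 = 0.
So n = (1 + 59) / 6 = 60/6 = 10.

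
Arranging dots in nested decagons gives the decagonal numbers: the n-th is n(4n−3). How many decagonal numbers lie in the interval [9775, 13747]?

The n-th decagonal number is n(4n−3).
Smallest index with value ≥ 9775: n = 50 (giving 9850).
Largest index with value ≤ 13747: n = 59 (giving 13747).
Indices 50 through 59: 10 terms.

10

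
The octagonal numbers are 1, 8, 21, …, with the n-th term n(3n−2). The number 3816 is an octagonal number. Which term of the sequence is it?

36

Set n(3n−2) = 3816, giving 3n² − 2n − 3816 = 0.
So n = (2 + 214) / 6 = 216/6 = 36.
Check: 36·(3·36 − 2) = 3816. ✓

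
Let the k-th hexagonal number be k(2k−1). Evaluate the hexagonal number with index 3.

The 3rd hexagonal number is n(2n−1) with n = 3.
3·(2·3 − 1) = 3·5 = 15.

15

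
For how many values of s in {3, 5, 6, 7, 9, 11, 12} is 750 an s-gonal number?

1

s = 3: P(3, 38) = 741 and P(3, 39) = 780; 750 is not s-gonal.
s = 5: P(5, 22) = 715 and P(5, 23) = 782; 750 is not s-gonal.
s = 6: P(6, 19) = 703 and P(6, 20) = 780; 750 is not s-gonal.
s = 7: P(7, 17) = 697 and P(7, 18) = 783; 750 is not s-gonal.
s = 9: P(9, 15) = 750. ✓
s = 11: P(11, 13) = 715 and P(11, 14) = 833; 750 is not s-gonal.
s = 12: P(12, 12) = 672 and P(12, 13) = 793; 750 is not s-gonal.
Hits: s ∈ {9} → 1.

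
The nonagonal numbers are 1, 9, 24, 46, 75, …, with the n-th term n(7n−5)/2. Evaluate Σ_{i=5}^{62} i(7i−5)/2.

Σ i(7i−5)/2 = (7Σi² − 5Σi) / 2 over i = 5..62.
Σi = 1953 − 10 = 1943 and Σi² = 81375 − 30 = 81345.
(7·81345 − 5·1943) / 2 = 559700/2 = 279850.

279850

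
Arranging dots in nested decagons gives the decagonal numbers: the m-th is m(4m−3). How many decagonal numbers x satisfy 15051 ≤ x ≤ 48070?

The n-th decagonal number is n(4n−3).
Smallest index with value ≥ 15051: n = 62 (giving 15190).
Largest index with value ≤ 48070: n = 110 (giving 48070).
Indices 62 through 110: 49 terms.

49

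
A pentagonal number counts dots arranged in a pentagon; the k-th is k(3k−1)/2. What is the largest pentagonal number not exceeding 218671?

Solve n(3n−1)/2 ≤ 218671 for integer n.
n = 381 gives 217551 ≤ 218671, while n = 382 gives 218695 > 218671; so the answer is 217551.

217551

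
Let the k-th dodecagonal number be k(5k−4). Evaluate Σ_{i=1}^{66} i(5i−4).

Σ i(5i−4) = 5Σi² − 4Σi over i = 1..66.
Σi = 2211 and Σi² = 98021.
5·98021 − 4·2211 = 481261.

481261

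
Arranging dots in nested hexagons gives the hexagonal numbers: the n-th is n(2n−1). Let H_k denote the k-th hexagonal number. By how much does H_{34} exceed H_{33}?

133

Consecutive hexagonal numbers differ by 4n − 3: here 4·34 − 3 = 133.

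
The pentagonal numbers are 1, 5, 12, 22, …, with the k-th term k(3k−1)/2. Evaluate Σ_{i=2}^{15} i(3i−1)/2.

1799

Σ i(3i−1)/2 = (3Σi² − Σi) / 2 over i = 2..15.
Σi = 120 − 1 = 119 and Σi² = 1240 − 1 = 1239.
(3·1239 − 1·119) / 2 = 3598/2 = 1799.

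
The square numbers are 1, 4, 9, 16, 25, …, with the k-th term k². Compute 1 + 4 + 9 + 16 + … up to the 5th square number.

55

Σ_{i=1}^{5} i² = 5·6·11/6 = 55.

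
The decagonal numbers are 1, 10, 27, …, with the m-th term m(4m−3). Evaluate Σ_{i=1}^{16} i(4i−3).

Σ i(4i−3) = 4Σi² − 3Σi over i = 1..16.
Σi = 136 and Σi² = 1496.
4·1496 − 3·136 = 5576.

5576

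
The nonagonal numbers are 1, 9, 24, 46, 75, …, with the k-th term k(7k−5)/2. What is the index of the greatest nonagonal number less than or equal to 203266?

Solve n(7n−5)/2 ≤ 203266 for integer n.
n = 241 gives 202681 ≤ 203266, while n = 242 gives 204369 > 203266; so the answer is index 241.

241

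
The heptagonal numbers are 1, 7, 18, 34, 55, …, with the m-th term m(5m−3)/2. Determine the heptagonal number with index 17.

The 17th heptagonal number is n(5n−3)/2 with n = 17.
17·(5·17 − 3)/2 = 17·82/2 = 17·41 = 697.

697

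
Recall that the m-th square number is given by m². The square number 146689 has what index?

We need n² = 146689, so n = √146689 = 383.
Check: 383² = 146689. ✓

383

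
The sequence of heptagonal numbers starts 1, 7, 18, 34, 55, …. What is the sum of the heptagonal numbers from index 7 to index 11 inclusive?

Σ i(5i−3)/2 = (5Σi² − 3Σi) / 2 over i = 7..11.
Σi = 66 − 21 = 45 and Σi² = 506 − 91 = 415.
(5·415 − 3·45) / 2 = 1940/2 = 970.

970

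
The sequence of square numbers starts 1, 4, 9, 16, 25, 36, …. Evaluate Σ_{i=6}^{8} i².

149

Σ_{i=6}^{8} i² = 204 − 55 = 149.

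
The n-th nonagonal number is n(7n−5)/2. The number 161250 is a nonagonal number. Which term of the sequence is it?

215

Set n(7n−5)/2 = 161250, giving 7n² − 5n − 322500 = 0.
The discriminant is 25 + 56·161250 = 9030025, and √9030025 = 3005.
So n = (5 + 3005) / 14 = 3010/14 = 215.
Check: 215·(7·215 − 5)/2 = 161250. ✓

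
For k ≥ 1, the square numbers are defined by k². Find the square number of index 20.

The 20th square number is n² with n = 20.
20² = 400.

400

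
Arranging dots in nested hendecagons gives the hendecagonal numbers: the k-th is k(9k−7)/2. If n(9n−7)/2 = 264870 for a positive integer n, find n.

Set n(9n−7)/2 = 264870, giving 9n² − 7n − 529740 = 0.
The discriminant is 49 + 72·264870 = 19070689, and √19070689 = 4367.
So n = (7 + 4367) / 18 = 4374/18 = 243.

243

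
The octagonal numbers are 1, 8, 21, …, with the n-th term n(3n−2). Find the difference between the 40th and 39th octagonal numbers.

Consecutive octagonal numbers differ by 6n − 5: here 6·40 − 5 = 235.

235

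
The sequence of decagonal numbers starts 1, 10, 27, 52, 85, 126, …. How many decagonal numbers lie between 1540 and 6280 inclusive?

The n-th decagonal number is n(4n−3).
Smallest index with value ≥ 1540: n = 20 (giving 1540).
Largest index with value ≤ 6280: n = 40 (giving 6280).
Indices 20 through 40: 21 terms.

21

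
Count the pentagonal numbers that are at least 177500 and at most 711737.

345

The n-th pentagonal number is n(3n−1)/2.
Smallest index with value ≥ 177500: n = 345 (giving 178365).
Largest index with value ≤ 711737: n = 689 (giving 711737).
Indices 345 through 689: 345 terms.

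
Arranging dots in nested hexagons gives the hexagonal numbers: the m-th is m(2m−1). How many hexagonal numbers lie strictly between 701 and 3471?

The n-th hexagonal number is n(2n−1).
Smallest index with value > 701: n = 19 (giving 703).
Largest index with value < 3471: n = 41 (giving 3321).
Indices 19 through 41: 23 terms.

23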